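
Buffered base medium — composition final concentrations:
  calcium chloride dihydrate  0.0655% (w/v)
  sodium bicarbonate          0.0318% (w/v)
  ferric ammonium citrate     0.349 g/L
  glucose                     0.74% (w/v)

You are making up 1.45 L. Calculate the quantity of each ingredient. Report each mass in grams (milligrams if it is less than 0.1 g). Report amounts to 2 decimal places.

Scale factor relative to 1 L: 1.45.
calcium chloride dihydrate: 0.0655 g per 100 mL × 1450 mL ÷ 100 = 0.95 g
sodium bicarbonate: 0.0318% w/v = 0.318 g/L → 0.318 × 1.45 L = 0.46 g
ferric ammonium citrate: 0.349 g/L × 1.45 L = 0.51 g
glucose: 0.74% w/v = 7.4 g/L → 7.4 × 1.45 L = 10.73 g

calcium chloride dihydrate 0.95 g; sodium bicarbonate 0.46 g; ferric ammonium citrate 0.51 g; glucose 10.73 g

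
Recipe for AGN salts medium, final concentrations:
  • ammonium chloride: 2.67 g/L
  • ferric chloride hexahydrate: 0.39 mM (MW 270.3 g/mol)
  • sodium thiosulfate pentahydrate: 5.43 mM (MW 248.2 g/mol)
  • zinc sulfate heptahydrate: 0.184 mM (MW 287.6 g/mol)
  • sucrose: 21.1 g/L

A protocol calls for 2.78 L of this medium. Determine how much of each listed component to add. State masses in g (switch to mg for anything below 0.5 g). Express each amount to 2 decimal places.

Scale factor relative to 1 L: 2.78.
ammonium chloride: 2.67 g/L × 2.78 L = 7.42 g
ferric chloride hexahydrate: 0.39 mmol/L × 270.3 mg/mmol × 2.78 L = 293.06 mg
sodium thiosulfate pentahydrate: 5.43 mmol/L × 248.2 g/mol × 2.78 L ÷ 1000 = 3.75 g
zinc sulfate heptahydrate: 0.184 mmol/L × 287.6 mg/mmol × 2.78 L = 147.11 mg
sucrose: 21.1 g/L × 2.78 L = 58.66 g

ammonium chloride 7.42 g; ferric chloride hexahydrate 293.06 mg; sodium thiosulfate pentahydrate 3.75 g; zinc sulfate heptahydrate 147.11 mg; sucrose 58.66 g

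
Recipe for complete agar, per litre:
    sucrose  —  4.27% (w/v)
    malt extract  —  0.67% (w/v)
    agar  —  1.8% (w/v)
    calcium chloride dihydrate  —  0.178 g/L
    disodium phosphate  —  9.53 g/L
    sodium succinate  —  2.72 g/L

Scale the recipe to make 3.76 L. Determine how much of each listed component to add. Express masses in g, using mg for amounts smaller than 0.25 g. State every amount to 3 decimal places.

Working volume: 3.76 L.
sucrose: 4.27 g per 100 mL × 3760 mL ÷ 100 = 160.552 g
malt extract: 0.67 g per 100 mL × 3760 mL ÷ 100 = 25.192 g
agar: 1.8% w/v = 18 g/L → 18 × 3.76 L = 67.680 g
calcium chloride dihydrate: 0.178 g/L × 3.76 L = 0.669 g
disodium phosphate: 9.53 g/L × 3.76 L = 35.833 g
sodium succinate: 2.72 g/L × 3.76 L = 10.227 g

sucrose 160.552 g; malt extract 25.192 g; agar 67.680 g; calcium chloride dihydrate 0.669 g; disodium phosphate 35.833 g; sodium succinate 10.227 g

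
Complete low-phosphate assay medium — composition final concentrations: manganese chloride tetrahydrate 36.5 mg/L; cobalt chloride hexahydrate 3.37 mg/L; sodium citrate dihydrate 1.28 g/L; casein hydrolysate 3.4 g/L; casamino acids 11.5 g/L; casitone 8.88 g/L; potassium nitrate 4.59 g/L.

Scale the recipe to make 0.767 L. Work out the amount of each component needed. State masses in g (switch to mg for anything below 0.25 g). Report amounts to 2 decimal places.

Working volume: 0.767 L.
manganese chloride tetrahydrate: 36.5 mg/L × 0.767 L = 28.00 mg
cobalt chloride hexahydrate: 3.37 mg/L × 0.767 L = 2.58 mg
sodium citrate dihydrate: 1.28 g/L × 0.767 L = 0.98 g
casein hydrolysate: 3.4 g/L × 0.767 L = 2.61 g
casamino acids: 11.5 g/L × 0.767 L = 8.82 g
casitone: 8.88 g/L × 0.767 L = 6.81 g
potassium nitrate: 4.59 g/L × 0.767 L = 3.52 g

manganese chloride tetrahydrate 28.00 mg; cobalt chloride hexahydrate 2.58 mg; sodium citrate dihydrate 0.98 g; casein hydrolysate 2.61 g; casamino acids 8.82 g; casitone 6.81 g; potassium nitrate 3.52 g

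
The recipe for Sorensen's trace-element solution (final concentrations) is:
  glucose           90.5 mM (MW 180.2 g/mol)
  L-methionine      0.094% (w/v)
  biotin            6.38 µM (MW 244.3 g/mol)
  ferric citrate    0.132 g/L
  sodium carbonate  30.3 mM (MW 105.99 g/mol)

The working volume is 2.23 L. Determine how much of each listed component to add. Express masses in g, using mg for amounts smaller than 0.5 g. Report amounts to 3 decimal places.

Working volume: 2.23 L.
glucose: 90.5 mmol/L × 180.2 g/mol × 2.23 L ÷ 1000 = 36.367 g
L-methionine: 0.094% w/v = 0.94 g/L → 0.94 × 2.23 L = 2.096 g
biotin: 6.38 µmol/L × 244.3 g/mol × 2.23 L ÷ 1000 = 3.476 mg
ferric citrate: 0.132 g/L × 2.23 L = 0.29436 g = 294.360 mg
sodium carbonate: 30.3 mmol/L × 105.99 g/mol × 2.23 L ÷ 1000 = 7.162 g

glucose 36.367 g; L-methionine 2.096 g; biotin 3.476 mg; ferric citrate 294.360 mg; sodium carbonate 7.162 g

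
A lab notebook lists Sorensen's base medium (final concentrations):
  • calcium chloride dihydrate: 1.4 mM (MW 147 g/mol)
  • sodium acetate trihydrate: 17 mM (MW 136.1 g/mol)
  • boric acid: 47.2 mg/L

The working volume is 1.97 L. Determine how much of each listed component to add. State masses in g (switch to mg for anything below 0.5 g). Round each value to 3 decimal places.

calcium chloride dihydrate 405.426 mg; sodium acetate trihydrate 4.558 g; boric acid 92.984 mg

Working volume: 1.97 L.
calcium chloride dihydrate: 1.4 mmol/L × 147 mg/mmol × 1.97 L = 405.426 mg
sodium acetate trihydrate: 17 mmol/L × 136.1 g/mol × 1.97 L ÷ 1000 = 4.558 g
boric acid: 47.2 mg/L × 1.97 L = 92.984 mg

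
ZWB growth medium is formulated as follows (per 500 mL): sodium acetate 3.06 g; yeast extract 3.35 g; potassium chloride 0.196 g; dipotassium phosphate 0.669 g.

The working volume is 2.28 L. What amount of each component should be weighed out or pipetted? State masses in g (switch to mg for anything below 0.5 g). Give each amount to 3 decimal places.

sodium acetate 13.954 g; yeast extract 15.276 g; potassium chloride 0.894 g; dipotassium phosphate 3.051 g

Scale factor = 2280 mL / 500 mL = 4.56.
sodium acetate: 3.06 g × (2280 mL / 500 mL) = 13.954 g
yeast extract: 3.35 g × (2280 mL / 500 mL) = 15.276 g
potassium chloride: 0.196 g × (2280 mL / 500 mL) = 0.894 g
dipotassium phosphate: 0.669 g × (2280 mL / 500 mL) = 3.051 g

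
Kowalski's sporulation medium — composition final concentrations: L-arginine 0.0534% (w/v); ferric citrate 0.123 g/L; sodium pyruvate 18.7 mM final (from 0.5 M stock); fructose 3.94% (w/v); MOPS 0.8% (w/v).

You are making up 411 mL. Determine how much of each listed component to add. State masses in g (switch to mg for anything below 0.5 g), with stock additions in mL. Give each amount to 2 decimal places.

L-arginine 219.47 mg; ferric citrate 50.55 mg; sodium pyruvate 15.37 mL; fructose 16.19 g; MOPS 3.29 g

Working volume: 411 mL = 0.411 L.
L-arginine: 0.0534% w/v = 0.534 g/L → 0.534 × 0.411 L = 0.219474 g = 219.47 mg
ferric citrate: 0.123 g/L × 0.411 L = 0.050553 g = 50.55 mg
sodium pyruvate: C1V1 = C2V2 → 18.7 mM × 411 mL ÷ 500 mM = 15.37 mL
fructose: 3.94% w/v = 39.4 g/L → 39.4 × 0.411 L = 16.19 g
MOPS: 0.8% w/v = 8 g/L → 8 × 0.411 L = 3.29 g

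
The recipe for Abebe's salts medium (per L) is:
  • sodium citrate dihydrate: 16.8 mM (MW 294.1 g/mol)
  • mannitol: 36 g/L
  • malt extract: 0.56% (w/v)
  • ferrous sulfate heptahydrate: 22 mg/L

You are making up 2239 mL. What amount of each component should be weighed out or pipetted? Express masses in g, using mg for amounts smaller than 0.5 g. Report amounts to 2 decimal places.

sodium citrate dihydrate 11.06 g; mannitol 80.60 g; malt extract 12.54 g; ferrous sulfate heptahydrate 49.26 mg

Working volume: 2239 mL = 2.239 L.
sodium citrate dihydrate: 16.8 mmol/L × 294.1 g/mol × 2.239 L ÷ 1000 = 11.06 g
mannitol: 36 g/L × 2.239 L = 80.60 g
malt extract: 0.56 g per 100 mL × 2239 mL ÷ 100 = 12.54 g
ferrous sulfate heptahydrate: 22 mg/L × 2.239 L = 49.26 mg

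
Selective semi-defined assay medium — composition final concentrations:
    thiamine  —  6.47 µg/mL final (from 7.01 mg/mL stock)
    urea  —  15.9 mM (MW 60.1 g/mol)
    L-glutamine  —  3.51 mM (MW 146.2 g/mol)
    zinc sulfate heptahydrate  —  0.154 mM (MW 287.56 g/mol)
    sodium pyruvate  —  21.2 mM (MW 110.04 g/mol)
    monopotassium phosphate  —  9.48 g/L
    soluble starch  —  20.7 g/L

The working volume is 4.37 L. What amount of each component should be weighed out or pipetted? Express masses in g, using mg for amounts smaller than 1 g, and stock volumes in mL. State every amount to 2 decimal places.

thiamine 4.03 mL; urea 4.18 g; L-glutamine 2.24 g; zinc sulfate heptahydrate 193.52 mg; sodium pyruvate 10.19 g; monopotassium phosphate 41.43 g; soluble starch 90.46 g

Scale factor relative to 1 L: 4.37.
thiamine: dilute stock: 6.47 µg/mL × 4370 mL ÷ 7010 µg/mL = 4.03 mL
urea: 15.9 mmol/L × 60.1 g/mol × 4.37 L ÷ 1000 = 4.18 g
L-glutamine: 3.51 mmol/L × 146.2 g/mol × 4.37 L ÷ 1000 = 2.24 g
zinc sulfate heptahydrate: 0.154 mmol/L × 287.56 mg/mmol × 4.37 L = 193.52 mg
sodium pyruvate: 21.2 mmol/L × 110.04 g/mol × 4.37 L ÷ 1000 = 10.19 g
monopotassium phosphate: 9.48 g/L × 4.37 L = 41.43 g
soluble starch: 20.7 g/L × 4.37 L = 90.46 g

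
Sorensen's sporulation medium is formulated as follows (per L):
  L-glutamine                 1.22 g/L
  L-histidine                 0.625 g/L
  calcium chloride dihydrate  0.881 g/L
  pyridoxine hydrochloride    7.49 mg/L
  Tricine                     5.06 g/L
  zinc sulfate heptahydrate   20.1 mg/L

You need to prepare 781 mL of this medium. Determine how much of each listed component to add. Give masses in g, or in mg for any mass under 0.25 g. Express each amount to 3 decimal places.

L-glutamine 0.953 g; L-histidine 0.488 g; calcium chloride dihydrate 0.688 g; pyridoxine hydrochloride 5.850 mg; Tricine 3.952 g; zinc sulfate heptahydrate 15.698 mg

Working volume: 781 mL = 0.781 L.
L-glutamine: 1.22 g/L × 0.781 L = 0.953 g
L-histidine: 0.625 g/L × 0.781 L = 0.488 g
calcium chloride dihydrate: 0.881 g/L × 0.781 L = 0.688 g
pyridoxine hydrochloride: 7.49 mg/L × 0.781 L = 5.850 mg
Tricine: 5.06 g/L × 0.781 L = 3.952 g
zinc sulfate heptahydrate: 20.1 mg/L × 0.781 L = 15.698 mg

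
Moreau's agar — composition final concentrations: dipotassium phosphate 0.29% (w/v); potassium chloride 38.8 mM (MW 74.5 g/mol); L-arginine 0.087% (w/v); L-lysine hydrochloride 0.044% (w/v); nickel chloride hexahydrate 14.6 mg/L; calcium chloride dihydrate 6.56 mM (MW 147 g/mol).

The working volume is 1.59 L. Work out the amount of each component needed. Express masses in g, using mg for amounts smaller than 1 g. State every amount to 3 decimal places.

Working volume: 1.59 L.
dipotassium phosphate: 0.29% w/v = 2.9 g/L → 2.9 × 1.59 L = 4.611 g
potassium chloride: 38.8 mmol/L × 74.5 g/mol × 1.59 L ÷ 1000 = 4.596 g
L-arginine: 0.087% w/v = 0.87 g/L → 0.87 × 1.59 L = 1.383 g
L-lysine hydrochloride: 0.044% w/v = 0.44 g/L → 0.44 × 1.59 L = 0.6996 g = 699.600 mg
nickel chloride hexahydrate: 14.6 mg/L × 1.59 L = 23.214 mg
calcium chloride dihydrate: 6.56 mmol/L × 147 g/mol × 1.59 L ÷ 1000 = 1.533 g

dipotassium phosphate 4.611 g; potassium chloride 4.596 g; L-arginine 1.383 g; L-lysine hydrochloride 699.600 mg; nickel chloride hexahydrate 23.214 mg; calcium chloride dihydrate 1.533 g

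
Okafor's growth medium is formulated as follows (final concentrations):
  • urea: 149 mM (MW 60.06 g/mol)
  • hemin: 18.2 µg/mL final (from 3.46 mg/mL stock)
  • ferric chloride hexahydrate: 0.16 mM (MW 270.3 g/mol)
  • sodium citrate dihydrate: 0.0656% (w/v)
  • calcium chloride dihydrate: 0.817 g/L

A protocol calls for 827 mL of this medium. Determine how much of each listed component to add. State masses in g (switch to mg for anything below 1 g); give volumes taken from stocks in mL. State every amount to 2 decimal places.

Scale factor relative to 1 L: 0.827.
urea: 149 mmol/L × 60.06 g/mol × 0.827 L ÷ 1000 = 7.40 g
hemin: dilute stock: 18.2 µg/mL × 827 mL ÷ 3460 µg/mL = 4.35 mL
ferric chloride hexahydrate: 0.16 mmol/L × 270.3 mg/mmol × 0.827 L = 35.77 mg
sodium citrate dihydrate: 0.0656 g per 100 mL × 827 mL ÷ 100 = 0.542512 g = 542.51 mg
calcium chloride dihydrate: 0.817 g/L × 0.827 L = 0.675659 g = 675.66 mg

urea 7.40 g; hemin 4.35 mL; ferric chloride hexahydrate 35.77 mg; sodium citrate dihydrate 542.51 mg; calcium chloride dihydrate 675.66 mg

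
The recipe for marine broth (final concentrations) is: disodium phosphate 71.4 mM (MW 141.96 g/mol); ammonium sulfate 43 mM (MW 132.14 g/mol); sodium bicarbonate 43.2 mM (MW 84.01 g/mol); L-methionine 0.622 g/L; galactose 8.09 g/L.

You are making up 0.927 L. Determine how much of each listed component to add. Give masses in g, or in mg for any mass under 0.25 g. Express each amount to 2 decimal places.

Scale factor relative to 1 L: 0.927.
disodium phosphate: 71.4 mmol/L × 141.96 g/mol × 0.927 L ÷ 1000 = 9.40 g
ammonium sulfate: 43 mmol/L × 132.14 g/mol × 0.927 L ÷ 1000 = 5.27 g
sodium bicarbonate: 43.2 mmol/L × 84.01 g/mol × 0.927 L ÷ 1000 = 3.36 g
L-methionine: 0.622 g/L × 0.927 L = 0.58 g
galactose: 8.09 g/L × 0.927 L = 7.50 g

disodium phosphate 9.40 g; ammonium sulfate 5.27 g; sodium bicarbonate 3.36 g; L-methionine 0.58 g; galactose 7.50 g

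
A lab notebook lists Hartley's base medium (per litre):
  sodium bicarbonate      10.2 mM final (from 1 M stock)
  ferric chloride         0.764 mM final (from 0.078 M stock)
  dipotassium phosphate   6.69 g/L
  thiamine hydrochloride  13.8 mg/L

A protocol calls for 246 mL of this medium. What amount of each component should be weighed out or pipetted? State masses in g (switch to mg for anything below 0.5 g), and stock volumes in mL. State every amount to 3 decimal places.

Working volume: 246 mL = 0.246 L.
sodium bicarbonate: C1V1 = C2V2 → 10.2 mM × 246 mL ÷ 1000 mM = 2.509 mL
ferric chloride: V = C2·V2/C1 = 0.764 mM × 246 mL ÷ 78 mM = 2.410 mL
dipotassium phosphate: 6.69 g/L × 0.246 L = 1.646 g
thiamine hydrochloride: 13.8 mg/L × 0.246 L = 3.395 mg

sodium bicarbonate 2.509 mL; ferric chloride 2.410 mL; dipotassium phosphate 1.646 g; thiamine hydrochloride 3.395 mg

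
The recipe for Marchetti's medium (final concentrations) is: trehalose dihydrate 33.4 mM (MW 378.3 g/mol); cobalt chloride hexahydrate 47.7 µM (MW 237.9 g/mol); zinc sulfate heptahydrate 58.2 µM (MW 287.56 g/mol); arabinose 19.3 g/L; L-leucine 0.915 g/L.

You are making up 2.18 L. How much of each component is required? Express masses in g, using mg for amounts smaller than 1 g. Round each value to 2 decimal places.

trehalose dihydrate 27.54 g; cobalt chloride hexahydrate 24.74 mg; zinc sulfate heptahydrate 36.48 mg; arabinose 42.07 g; L-leucine 1.99 g

Working volume: 2.18 L.
trehalose dihydrate: 33.4 mmol/L × 378.3 g/mol × 2.18 L ÷ 1000 = 27.54 g
cobalt chloride hexahydrate: 47.7 µmol/L × 237.9 g/mol × 2.18 L ÷ 1000 = 24.74 mg
zinc sulfate heptahydrate: 58.2 µmol/L × 287.56 g/mol × 2.18 L ÷ 1000 = 36.48 mg
arabinose: 19.3 g/L × 2.18 L = 42.07 g
L-leucine: 0.915 g/L × 2.18 L = 1.99 g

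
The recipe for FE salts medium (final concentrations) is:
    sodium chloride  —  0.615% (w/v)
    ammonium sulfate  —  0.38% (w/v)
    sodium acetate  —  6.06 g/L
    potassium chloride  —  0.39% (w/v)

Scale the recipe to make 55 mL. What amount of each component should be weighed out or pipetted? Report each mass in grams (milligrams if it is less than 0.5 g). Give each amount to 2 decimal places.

Working volume: 55 mL = 0.055 L.
sodium chloride: 0.615 g per 100 mL × 55 mL ÷ 100 = 0.33825 g = 338.25 mg
ammonium sulfate: 0.38% w/v = 3.8 g/L → 3.8 × 0.055 L = 0.209 g = 209.00 mg
sodium acetate: 6.06 g/L × 0.055 L = 0.3333 g = 333.30 mg
potassium chloride: 0.39% w/v = 3.9 g/L → 3.9 × 0.055 L = 0.2145 g = 214.50 mg

sodium chloride 338.25 mg; ammonium sulfate 209.00 mg; sodium acetate 333.30 mg; potassium chloride 214.50 mg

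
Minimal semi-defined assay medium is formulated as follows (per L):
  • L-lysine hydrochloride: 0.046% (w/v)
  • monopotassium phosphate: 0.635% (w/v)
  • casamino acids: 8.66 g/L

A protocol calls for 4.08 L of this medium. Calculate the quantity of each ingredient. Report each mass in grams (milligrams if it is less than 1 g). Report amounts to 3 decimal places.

L-lysine hydrochloride 1.877 g; monopotassium phosphate 25.908 g; casamino acids 35.333 g

Scale factor relative to 1 L: 4.08.
L-lysine hydrochloride: 0.046 g per 100 mL × 4080 mL ÷ 100 = 1.877 g
monopotassium phosphate: 0.635% w/v = 6.35 g/L → 6.35 × 4.08 L = 25.908 g
casamino acids: 8.66 g/L × 4.08 L = 35.333 g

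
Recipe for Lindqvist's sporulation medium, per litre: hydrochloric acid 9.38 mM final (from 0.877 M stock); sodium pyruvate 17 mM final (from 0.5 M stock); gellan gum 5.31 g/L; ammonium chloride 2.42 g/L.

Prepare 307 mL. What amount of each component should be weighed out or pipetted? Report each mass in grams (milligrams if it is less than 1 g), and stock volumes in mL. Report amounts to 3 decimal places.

hydrochloric acid 3.284 mL; sodium pyruvate 10.438 mL; gellan gum 1.630 g; ammonium chloride 742.940 mg

Working volume: 307 mL = 0.307 L.
hydrochloric acid: C1V1 = C2V2 → 9.38 mM × 307 mL ÷ 877 mM = 3.284 mL
sodium pyruvate: C1V1 = C2V2 → 17 mM × 307 mL ÷ 500 mM = 10.438 mL
gellan gum: 5.31 g/L × 0.307 L = 1.630 g
ammonium chloride: 2.42 g/L × 0.307 L = 0.74294 g = 742.940 mg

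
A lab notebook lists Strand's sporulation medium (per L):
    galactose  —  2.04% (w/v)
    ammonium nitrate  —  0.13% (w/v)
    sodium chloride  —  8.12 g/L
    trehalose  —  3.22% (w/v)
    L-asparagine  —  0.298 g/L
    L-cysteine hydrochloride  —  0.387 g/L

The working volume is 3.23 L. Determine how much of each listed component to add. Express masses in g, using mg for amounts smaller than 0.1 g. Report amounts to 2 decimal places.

Working volume: 3.23 L.
galactose: 2.04% w/v = 20.4 g/L → 20.4 × 3.23 L = 65.89 g
ammonium nitrate: 0.13% w/v = 1.3 g/L → 1.3 × 3.23 L = 4.20 g
sodium chloride: 8.12 g/L × 3.23 L = 26.23 g
trehalose: 3.22 g per 100 mL × 3230 mL ÷ 100 = 104.01 g
L-asparagine: 0.298 g/L × 3.23 L = 0.96 g
L-cysteine hydrochloride: 0.387 g/L × 3.23 L = 1.25 g

galactose 65.89 g; ammonium nitrate 4.20 g; sodium chloride 26.23 g; trehalose 104.01 g; L-asparagine 0.96 g; L-cysteine hydrochloride 1.25 g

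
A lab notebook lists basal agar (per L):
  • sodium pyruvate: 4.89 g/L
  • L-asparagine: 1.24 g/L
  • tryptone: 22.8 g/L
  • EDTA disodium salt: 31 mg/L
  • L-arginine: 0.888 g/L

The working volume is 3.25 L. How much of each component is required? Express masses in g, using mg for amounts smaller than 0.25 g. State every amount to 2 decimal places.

sodium pyruvate 15.89 g; L-asparagine 4.03 g; tryptone 74.10 g; EDTA disodium salt 100.75 mg; L-arginine 2.89 g

Working volume: 3.25 L.
sodium pyruvate: 4.89 g/L × 3.25 L = 15.89 g
L-asparagine: 1.24 g/L × 3.25 L = 4.03 g
tryptone: 22.8 g/L × 3.25 L = 74.10 g
EDTA disodium salt: 31 mg/L × 3.25 L = 100.75 mg
L-arginine: 0.888 g/L × 3.25 L = 2.89 g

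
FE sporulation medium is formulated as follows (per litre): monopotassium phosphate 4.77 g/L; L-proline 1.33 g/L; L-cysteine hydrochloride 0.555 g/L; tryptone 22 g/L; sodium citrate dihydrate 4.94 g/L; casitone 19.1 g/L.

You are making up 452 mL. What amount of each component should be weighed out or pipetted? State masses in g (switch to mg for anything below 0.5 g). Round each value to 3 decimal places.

monopotassium phosphate 2.156 g; L-proline 0.601 g; L-cysteine hydrochloride 250.860 mg; tryptone 9.944 g; sodium citrate dihydrate 2.233 g; casitone 8.633 g

Working volume: 452 mL = 0.452 L.
monopotassium phosphate: 4.77 g/L × 0.452 L = 2.156 g
L-proline: 1.33 g/L × 0.452 L = 0.601 g
L-cysteine hydrochloride: 0.555 g/L × 0.452 L = 0.25086 g = 250.860 mg
tryptone: 22 g/L × 0.452 L = 9.944 g
sodium citrate dihydrate: 4.94 g/L × 0.452 L = 2.233 g
casitone: 19.1 g/L × 0.452 L = 8.633 g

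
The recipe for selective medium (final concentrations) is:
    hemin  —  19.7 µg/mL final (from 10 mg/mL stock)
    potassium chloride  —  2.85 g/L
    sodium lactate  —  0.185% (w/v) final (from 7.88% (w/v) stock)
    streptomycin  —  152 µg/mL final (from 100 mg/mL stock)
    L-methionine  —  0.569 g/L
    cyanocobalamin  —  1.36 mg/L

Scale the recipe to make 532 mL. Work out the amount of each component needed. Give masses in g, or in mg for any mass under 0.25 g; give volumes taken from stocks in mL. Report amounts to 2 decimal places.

Target volume = 532 mL = 0.532 L.
hemin: dilute stock: 19.7 µg/mL × 532 mL ÷ 10000 µg/mL = 1.05 mL
potassium chloride: 2.85 g/L × 0.532 L = 1.52 g
sodium lactate: V = C2·V2/C1 = 0.185% ÷ 7.88% × 532 mL = 12.49 mL
streptomycin: C1V1 = C2V2 → 152 µg/mL × 532 mL ÷ 100000 µg/mL = 0.81 mL
L-methionine: 0.569 g/L × 0.532 L = 0.30 g
cyanocobalamin: 1.36 mg/L × 0.532 L = 0.72 mg

hemin 1.05 mL; potassium chloride 1.52 g; sodium lactate 12.49 mL; streptomycin 0.81 mL; L-methionine 0.30 g; cyanocobalamin 0.72 mg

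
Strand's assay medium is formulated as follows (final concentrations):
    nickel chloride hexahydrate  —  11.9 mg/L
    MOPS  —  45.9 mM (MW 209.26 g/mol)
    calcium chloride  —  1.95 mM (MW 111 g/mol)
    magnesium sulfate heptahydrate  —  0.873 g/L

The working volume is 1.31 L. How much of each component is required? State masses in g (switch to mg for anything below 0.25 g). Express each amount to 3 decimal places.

nickel chloride hexahydrate 15.589 mg; MOPS 12.583 g; calcium chloride 0.284 g; magnesium sulfate heptahydrate 1.144 g

Working volume: 1.31 L.
nickel chloride hexahydrate: 11.9 mg/L × 1.31 L = 15.589 mg
MOPS: 45.9 mmol/L × 209.26 g/mol × 1.31 L ÷ 1000 = 12.583 g
calcium chloride: 1.95 mmol/L × 111 g/mol × 1.31 L ÷ 1000 = 0.284 g
magnesium sulfate heptahydrate: 0.873 g/L × 1.31 L = 1.144 g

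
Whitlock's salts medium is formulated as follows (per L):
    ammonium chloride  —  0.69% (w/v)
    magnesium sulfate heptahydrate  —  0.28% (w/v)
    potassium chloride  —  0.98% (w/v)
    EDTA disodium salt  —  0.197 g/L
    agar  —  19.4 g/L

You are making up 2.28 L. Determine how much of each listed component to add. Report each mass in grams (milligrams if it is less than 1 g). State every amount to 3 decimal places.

ammonium chloride 15.732 g; magnesium sulfate heptahydrate 6.384 g; potassium chloride 22.344 g; EDTA disodium salt 449.160 mg; agar 44.232 g

Scale factor relative to 1 L: 2.28.
ammonium chloride: 0.69% w/v = 6.9 g/L → 6.9 × 2.28 L = 15.732 g
magnesium sulfate heptahydrate: 0.28% w/v = 2.8 g/L → 2.8 × 2.28 L = 6.384 g
potassium chloride: 0.98 g per 100 mL × 2280 mL ÷ 100 = 22.344 g
EDTA disodium salt: 0.197 g/L × 2.28 L = 0.44916 g = 449.160 mg
agar: 19.4 g/L × 2.28 L = 44.232 g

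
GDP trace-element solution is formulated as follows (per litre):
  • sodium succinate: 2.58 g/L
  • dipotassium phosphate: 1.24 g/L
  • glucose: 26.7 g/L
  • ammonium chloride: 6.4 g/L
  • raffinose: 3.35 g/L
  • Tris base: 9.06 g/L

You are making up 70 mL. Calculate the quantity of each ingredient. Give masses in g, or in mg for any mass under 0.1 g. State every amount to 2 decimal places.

sodium succinate 0.18 g; dipotassium phosphate 86.80 mg; glucose 1.87 g; ammonium chloride 0.45 g; raffinose 0.23 g; Tris base 0.63 g

Working volume: 70 mL = 0.07 L.
sodium succinate: 2.58 g/L × 0.07 L = 0.18 g
dipotassium phosphate: 1.24 g/L × 0.07 L = 0.0868 g = 86.80 mg
glucose: 26.7 g/L × 0.07 L = 1.87 g
ammonium chloride: 6.4 g/L × 0.07 L = 0.45 g
raffinose: 3.35 g/L × 0.07 L = 0.23 g
Tris base: 9.06 g/L × 0.07 L = 0.63 g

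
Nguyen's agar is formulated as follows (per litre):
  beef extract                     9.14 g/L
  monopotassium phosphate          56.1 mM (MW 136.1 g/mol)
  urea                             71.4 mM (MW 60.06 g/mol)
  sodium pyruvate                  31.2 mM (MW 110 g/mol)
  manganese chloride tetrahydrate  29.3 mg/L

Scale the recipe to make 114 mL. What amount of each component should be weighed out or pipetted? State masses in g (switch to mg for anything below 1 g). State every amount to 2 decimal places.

beef extract 1.04 g; monopotassium phosphate 870.41 mg; urea 488.86 mg; sodium pyruvate 391.25 mg; manganese chloride tetrahydrate 3.34 mg

Working volume: 114 mL = 0.114 L.
beef extract: 9.14 g/L × 0.114 L = 1.04 g
monopotassium phosphate: 56.1 mmol/L × 136.1 mg/mmol × 0.114 L = 870.41 mg
urea: 71.4 mmol/L × 60.06 mg/mmol × 0.114 L = 488.86 mg
sodium pyruvate: 31.2 mmol/L × 110 mg/mmol × 0.114 L = 391.25 mg
manganese chloride tetrahydrate: 29.3 mg/L × 0.114 L = 3.34 mg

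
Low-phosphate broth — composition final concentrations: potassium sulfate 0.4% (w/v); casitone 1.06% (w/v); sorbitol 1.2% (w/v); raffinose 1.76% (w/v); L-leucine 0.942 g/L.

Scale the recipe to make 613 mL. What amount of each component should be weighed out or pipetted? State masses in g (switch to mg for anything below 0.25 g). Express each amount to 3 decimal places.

Scale factor relative to 1 L: 0.613.
potassium sulfate: 0.4% w/v = 4 g/L → 4 × 0.613 L = 2.452 g
casitone: 1.06 g per 100 mL × 613 mL ÷ 100 = 6.498 g
sorbitol: 1.2% w/v = 12 g/L → 12 × 0.613 L = 7.356 g
raffinose: 1.76 g per 100 mL × 613 mL ÷ 100 = 10.789 g
L-leucine: 0.942 g/L × 0.613 L = 0.577 g

potassium sulfate 2.452 g; casitone 6.498 g; sorbitol 7.356 g; raffinose 10.789 g; L-leucine 0.577 g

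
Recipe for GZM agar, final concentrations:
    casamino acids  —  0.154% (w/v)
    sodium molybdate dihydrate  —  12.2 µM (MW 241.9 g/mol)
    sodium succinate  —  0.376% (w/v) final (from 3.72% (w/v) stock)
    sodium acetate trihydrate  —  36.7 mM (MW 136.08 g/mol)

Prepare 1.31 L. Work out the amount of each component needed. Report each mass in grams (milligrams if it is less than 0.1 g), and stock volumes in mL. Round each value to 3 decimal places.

Working volume: 1.31 L.
casamino acids: 0.154% w/v = 1.54 g/L → 1.54 × 1.31 L = 2.017 g
sodium molybdate dihydrate: 12.2 µmol/L × 241.9 g/mol × 1.31 L ÷ 1000 = 3.866 mg
sodium succinate: dilute stock: 0.376% ÷ 3.72% × 1310 mL = 132.409 mL
sodium acetate trihydrate: 36.7 mmol/L × 136.08 g/mol × 1.31 L ÷ 1000 = 6.542 g

casamino acids 2.017 g; sodium molybdate dihydrate 3.866 mg; sodium succinate 132.409 mL; sodium acetate trihydrate 6.542 g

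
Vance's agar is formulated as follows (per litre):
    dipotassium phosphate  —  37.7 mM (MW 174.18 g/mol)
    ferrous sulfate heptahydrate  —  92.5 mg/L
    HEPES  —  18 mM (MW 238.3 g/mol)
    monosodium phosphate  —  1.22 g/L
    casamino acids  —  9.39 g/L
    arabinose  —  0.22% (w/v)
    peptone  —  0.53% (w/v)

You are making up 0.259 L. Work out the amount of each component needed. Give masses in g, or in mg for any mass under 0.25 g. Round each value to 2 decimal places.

dipotassium phosphate 1.70 g; ferrous sulfate heptahydrate 23.96 mg; HEPES 1.11 g; monosodium phosphate 0.32 g; casamino acids 2.43 g; arabinose 0.57 g; peptone 1.37 g

Scale factor relative to 1 L: 0.259.
dipotassium phosphate: 37.7 mmol/L × 174.18 g/mol × 0.259 L ÷ 1000 = 1.70 g
ferrous sulfate heptahydrate: 92.5 mg/L × 0.259 L = 23.96 mg
HEPES: 18 mmol/L × 238.3 g/mol × 0.259 L ÷ 1000 = 1.11 g
monosodium phosphate: 1.22 g/L × 0.259 L = 0.32 g
casamino acids: 9.39 g/L × 0.259 L = 2.43 g
arabinose: 0.22 g per 100 mL × 259 mL ÷ 100 = 0.57 g
peptone: 0.53 g per 100 mL × 259 mL ÷ 100 = 1.37 g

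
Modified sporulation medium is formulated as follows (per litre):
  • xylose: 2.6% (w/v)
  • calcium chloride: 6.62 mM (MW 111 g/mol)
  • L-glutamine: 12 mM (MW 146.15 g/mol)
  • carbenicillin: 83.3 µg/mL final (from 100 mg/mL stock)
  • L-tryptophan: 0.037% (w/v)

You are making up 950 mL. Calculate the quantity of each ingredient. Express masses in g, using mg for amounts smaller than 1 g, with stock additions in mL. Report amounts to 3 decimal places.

xylose 24.700 g; calcium chloride 698.079 mg; L-glutamine 1.666 g; carbenicillin 0.791 mL; L-tryptophan 351.500 mg

Scale factor relative to 1 L: 0.95.
xylose: 2.6% w/v = 26 g/L → 26 × 0.95 L = 24.700 g
calcium chloride: 6.62 mmol/L × 111 mg/mmol × 0.95 L = 698.079 mg
L-glutamine: 12 mmol/L × 146.15 g/mol × 0.95 L ÷ 1000 = 1.666 g
carbenicillin: V = C2·V2/C1 = 83.3 µg/mL × 950 mL ÷ 100000 µg/mL = 0.791 mL
L-tryptophan: 0.037 g per 100 mL × 950 mL ÷ 100 = 0.3515 g = 351.500 mg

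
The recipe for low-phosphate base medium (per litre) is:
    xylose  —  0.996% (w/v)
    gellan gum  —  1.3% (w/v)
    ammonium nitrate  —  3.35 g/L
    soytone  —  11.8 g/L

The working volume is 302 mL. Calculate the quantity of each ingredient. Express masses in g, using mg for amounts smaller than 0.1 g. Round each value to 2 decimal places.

xylose 3.01 g; gellan gum 3.93 g; ammonium nitrate 1.01 g; soytone 3.56 g

Working volume: 302 mL = 0.302 L.
xylose: 0.996 g per 100 mL × 302 mL ÷ 100 = 3.01 g
gellan gum: 1.3 g per 100 mL × 302 mL ÷ 100 = 3.93 g
ammonium nitrate: 3.35 g/L × 0.302 L = 1.01 g
soytone: 11.8 g/L × 0.302 L = 3.56 g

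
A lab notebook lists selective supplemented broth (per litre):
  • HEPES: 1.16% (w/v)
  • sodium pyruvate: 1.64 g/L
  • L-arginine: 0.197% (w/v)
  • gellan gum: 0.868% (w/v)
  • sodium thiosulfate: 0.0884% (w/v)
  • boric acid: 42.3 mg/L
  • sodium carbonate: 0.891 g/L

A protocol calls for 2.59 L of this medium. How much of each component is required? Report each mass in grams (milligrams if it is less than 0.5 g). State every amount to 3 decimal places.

Working volume: 2.59 L.
HEPES: 1.16% w/v = 11.6 g/L → 11.6 × 2.59 L = 30.044 g
sodium pyruvate: 1.64 g/L × 2.59 L = 4.248 g
L-arginine: 0.197 g per 100 mL × 2590 mL ÷ 100 = 5.102 g
gellan gum: 0.868 g per 100 mL × 2590 mL ÷ 100 = 22.481 g
sodium thiosulfate: 0.0884% w/v = 0.884 g/L → 0.884 × 2.59 L = 2.290 g
boric acid: 42.3 mg/L × 2.59 L = 109.557 mg
sodium carbonate: 0.891 g/L × 2.59 L = 2.308 g

HEPES 30.044 g; sodium pyruvate 4.248 g; L-arginine 5.102 g; gellan gum 22.481 g; sodium thiosulfate 2.290 g; boric acid 109.557 mg; sodium carbonate 2.308 g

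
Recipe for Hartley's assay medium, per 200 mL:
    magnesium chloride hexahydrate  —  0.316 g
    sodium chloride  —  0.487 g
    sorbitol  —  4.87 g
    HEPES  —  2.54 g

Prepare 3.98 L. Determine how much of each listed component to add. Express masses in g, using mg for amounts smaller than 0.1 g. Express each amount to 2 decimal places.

Ratio of target to recipe volume: 3980 / 200 = 19.9.
magnesium chloride hexahydrate: 0.316 g × (3980 mL / 200 mL) = 6.29 g
sodium chloride: 0.487 g × (3980 mL / 200 mL) = 9.69 g
sorbitol: 4.87 g × (3980 mL / 200 mL) = 96.91 g
HEPES: 2.54 g × (3980 mL / 200 mL) = 50.55 g

magnesium chloride hexahydrate 6.29 g; sodium chloride 9.69 g; sorbitol 96.91 g; HEPES 50.55 g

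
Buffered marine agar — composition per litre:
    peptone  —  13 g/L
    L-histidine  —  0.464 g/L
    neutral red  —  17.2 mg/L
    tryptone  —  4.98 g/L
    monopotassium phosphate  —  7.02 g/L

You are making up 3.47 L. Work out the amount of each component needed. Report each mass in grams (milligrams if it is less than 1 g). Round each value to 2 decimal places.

Working volume: 3.47 L.
peptone: 13 g/L × 3.47 L = 45.11 g
L-histidine: 0.464 g/L × 3.47 L = 1.61 g
neutral red: 17.2 mg/L × 3.47 L = 59.68 mg
tryptone: 4.98 g/L × 3.47 L = 17.28 g
monopotassium phosphate: 7.02 g/L × 3.47 L = 24.36 g

peptone 45.11 g; L-histidine 1.61 g; neutral red 59.68 mg; tryptone 17.28 g; monopotassium phosphate 24.36 g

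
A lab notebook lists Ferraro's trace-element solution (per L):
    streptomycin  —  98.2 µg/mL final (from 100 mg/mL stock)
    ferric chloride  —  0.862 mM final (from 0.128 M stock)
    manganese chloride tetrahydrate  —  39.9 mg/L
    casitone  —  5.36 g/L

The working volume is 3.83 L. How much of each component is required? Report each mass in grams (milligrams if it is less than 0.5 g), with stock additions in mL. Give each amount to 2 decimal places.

streptomycin 3.76 mL; ferric chloride 25.79 mL; manganese chloride tetrahydrate 152.82 mg; casitone 20.53 g

Scale factor relative to 1 L: 3.83.
streptomycin: V = C2·V2/C1 = 98.2 µg/mL × 3830 mL ÷ 100000 µg/mL = 3.76 mL
ferric chloride: V = C2·V2/C1 = 0.862 mM × 3830 mL ÷ 128 mM = 25.79 mL
manganese chloride tetrahydrate: 39.9 mg/L × 3.83 L = 152.82 mg
casitone: 5.36 g/L × 3.83 L = 20.53 g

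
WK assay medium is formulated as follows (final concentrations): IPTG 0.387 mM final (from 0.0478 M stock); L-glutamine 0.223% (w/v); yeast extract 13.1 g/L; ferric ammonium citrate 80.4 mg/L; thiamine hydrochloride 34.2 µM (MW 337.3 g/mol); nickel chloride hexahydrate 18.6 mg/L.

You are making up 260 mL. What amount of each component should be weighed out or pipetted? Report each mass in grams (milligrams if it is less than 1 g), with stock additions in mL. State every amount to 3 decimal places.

IPTG 2.105 mL; L-glutamine 579.800 mg; yeast extract 3.406 g; ferric ammonium citrate 20.904 mg; thiamine hydrochloride 2.999 mg; nickel chloride hexahydrate 4.836 mg

Working volume: 260 mL = 0.26 L.
IPTG: C1V1 = C2V2 → 0.387 mM × 260 mL ÷ 47.8 mM = 2.105 mL
L-glutamine: 0.223% w/v = 2.23 g/L → 2.23 × 0.26 L = 0.5798 g = 579.800 mg
yeast extract: 13.1 g/L × 0.26 L = 3.406 g
ferric ammonium citrate: 80.4 mg/L × 0.26 L = 20.904 mg
thiamine hydrochloride: 34.2 µmol/L × 337.3 g/mol × 0.26 L ÷ 1000 = 2.999 mg
nickel chloride hexahydrate: 18.6 mg/L × 0.26 L = 4.836 mg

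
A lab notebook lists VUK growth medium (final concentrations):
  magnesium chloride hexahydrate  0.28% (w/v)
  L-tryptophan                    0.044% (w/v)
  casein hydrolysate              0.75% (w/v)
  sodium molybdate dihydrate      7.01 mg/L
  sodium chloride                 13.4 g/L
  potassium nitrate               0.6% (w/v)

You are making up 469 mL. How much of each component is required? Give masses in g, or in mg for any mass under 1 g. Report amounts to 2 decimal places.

Target volume = 469 mL = 0.469 L.
magnesium chloride hexahydrate: 0.28% w/v = 2.8 g/L → 2.8 × 0.469 L = 1.31 g
L-tryptophan: 0.044% w/v = 0.44 g/L → 0.44 × 0.469 L = 0.20636 g = 206.36 mg
casein hydrolysate: 0.75 g per 100 mL × 469 mL ÷ 100 = 3.52 g
sodium molybdate dihydrate: 7.01 mg/L × 0.469 L = 3.29 mg
sodium chloride: 13.4 g/L × 0.469 L = 6.28 g
potassium nitrate: 0.6% w/v = 6 g/L → 6 × 0.469 L = 2.81 g

magnesium chloride hexahydrate 1.31 g; L-tryptophan 206.36 mg; casein hydrolysate 3.52 g; sodium molybdate dihydrate 3.29 mg; sodium chloride 6.28 g; potassium nitrate 2.81 g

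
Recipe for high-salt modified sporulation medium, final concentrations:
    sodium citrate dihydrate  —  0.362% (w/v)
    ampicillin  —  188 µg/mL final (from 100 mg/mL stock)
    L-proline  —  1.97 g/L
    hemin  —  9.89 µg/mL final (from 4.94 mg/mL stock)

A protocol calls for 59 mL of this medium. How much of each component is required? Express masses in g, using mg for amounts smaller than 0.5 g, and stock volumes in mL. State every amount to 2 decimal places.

Scale factor relative to 1 L: 0.059.
sodium citrate dihydrate: 0.362% w/v = 3.62 g/L → 3.62 × 0.059 L = 0.21358 g = 213.58 mg
ampicillin: V = C2·V2/C1 = 188 µg/mL × 59 mL ÷ 100000 µg/mL = 0.11 mL
L-proline: 1.97 g/L × 0.059 L = 0.11623 g = 116.23 mg
hemin: C1V1 = C2V2 → 9.89 µg/mL × 59 mL ÷ 4940 µg/mL = 0.12 mL

sodium citrate dihydrate 213.58 mg; ampicillin 0.11 mL; L-proline 116.23 mg; hemin 0.12 mL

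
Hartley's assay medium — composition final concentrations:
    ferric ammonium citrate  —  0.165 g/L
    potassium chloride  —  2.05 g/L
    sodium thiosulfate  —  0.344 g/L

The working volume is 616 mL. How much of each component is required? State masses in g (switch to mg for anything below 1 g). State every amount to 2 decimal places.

ferric ammonium citrate 101.64 mg; potassium chloride 1.26 g; sodium thiosulfate 211.90 mg

Working volume: 616 mL = 0.616 L.
ferric ammonium citrate: 0.165 g/L × 0.616 L = 0.10164 g = 101.64 mg
potassium chloride: 2.05 g/L × 0.616 L = 1.26 g
sodium thiosulfate: 0.344 g/L × 0.616 L = 0.211904 g = 211.90 mg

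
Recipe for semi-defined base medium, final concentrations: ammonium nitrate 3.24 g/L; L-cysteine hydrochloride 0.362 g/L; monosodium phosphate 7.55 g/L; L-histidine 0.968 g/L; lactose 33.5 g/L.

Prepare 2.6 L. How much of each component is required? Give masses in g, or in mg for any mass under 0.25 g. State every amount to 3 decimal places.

ammonium nitrate 8.424 g; L-cysteine hydrochloride 0.941 g; monosodium phosphate 19.630 g; L-histidine 2.517 g; lactose 87.100 g

Working volume: 2.6 L.
ammonium nitrate: 3.24 g/L × 2.6 L = 8.424 g
L-cysteine hydrochloride: 0.362 g/L × 2.6 L = 0.941 g
monosodium phosphate: 7.55 g/L × 2.6 L = 19.630 g
L-histidine: 0.968 g/L × 2.6 L = 2.517 g
lactose: 33.5 g/L × 2.6 L = 87.100 g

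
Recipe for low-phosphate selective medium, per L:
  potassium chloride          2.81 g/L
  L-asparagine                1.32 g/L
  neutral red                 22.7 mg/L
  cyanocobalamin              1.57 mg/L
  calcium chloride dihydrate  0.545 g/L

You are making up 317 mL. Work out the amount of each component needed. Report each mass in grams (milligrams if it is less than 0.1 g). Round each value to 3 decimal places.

Working volume: 317 mL = 0.317 L.
potassium chloride: 2.81 g/L × 0.317 L = 0.891 g
L-asparagine: 1.32 g/L × 0.317 L = 0.418 g
neutral red: 22.7 mg/L × 0.317 L = 7.196 mg
cyanocobalamin: 1.57 mg/L × 0.317 L = 0.498 mg
calcium chloride dihydrate: 0.545 g/L × 0.317 L = 0.173 g

potassium chloride 0.891 g; L-asparagine 0.418 g; neutral red 7.196 mg; cyanocobalamin 0.498 mg; calcium chloride dihydrate 0.173 g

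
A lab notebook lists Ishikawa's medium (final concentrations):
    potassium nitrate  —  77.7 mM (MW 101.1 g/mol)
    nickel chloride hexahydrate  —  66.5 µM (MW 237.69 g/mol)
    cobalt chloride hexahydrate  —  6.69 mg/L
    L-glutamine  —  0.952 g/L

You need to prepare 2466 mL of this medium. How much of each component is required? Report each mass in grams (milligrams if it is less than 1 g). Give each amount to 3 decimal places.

Scale factor relative to 1 L: 2.466.
potassium nitrate: 77.7 mmol/L × 101.1 g/mol × 2.466 L ÷ 1000 = 19.372 g
nickel chloride hexahydrate: 66.5 µmol/L × 237.69 g/mol × 2.466 L ÷ 1000 = 38.979 mg
cobalt chloride hexahydrate: 6.69 mg/L × 2.466 L = 16.498 mg
L-glutamine: 0.952 g/L × 2.466 L = 2.348 g

potassium nitrate 19.372 g; nickel chloride hexahydrate 38.979 mg; cobalt chloride hexahydrate 16.498 mg; L-glutamine 2.348 g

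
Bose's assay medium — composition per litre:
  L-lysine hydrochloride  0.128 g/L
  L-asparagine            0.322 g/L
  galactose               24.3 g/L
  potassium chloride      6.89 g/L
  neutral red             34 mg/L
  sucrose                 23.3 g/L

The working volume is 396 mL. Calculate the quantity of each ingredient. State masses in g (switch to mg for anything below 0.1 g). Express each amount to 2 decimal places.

L-lysine hydrochloride 50.69 mg; L-asparagine 0.13 g; galactose 9.62 g; potassium chloride 2.73 g; neutral red 13.46 mg; sucrose 9.23 g

Scale factor relative to 1 L: 0.396.
L-lysine hydrochloride: 0.128 g/L × 0.396 L = 0.050688 g = 50.69 mg
L-asparagine: 0.322 g/L × 0.396 L = 0.13 g
galactose: 24.3 g/L × 0.396 L = 9.62 g
potassium chloride: 6.89 g/L × 0.396 L = 2.73 g
neutral red: 34 mg/L × 0.396 L = 13.46 mg
sucrose: 23.3 g/L × 0.396 L = 9.23 g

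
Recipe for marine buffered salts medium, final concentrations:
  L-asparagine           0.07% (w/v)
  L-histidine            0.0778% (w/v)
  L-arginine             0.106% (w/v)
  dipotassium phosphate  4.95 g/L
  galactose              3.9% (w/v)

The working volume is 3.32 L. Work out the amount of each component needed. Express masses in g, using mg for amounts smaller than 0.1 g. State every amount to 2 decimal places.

L-asparagine 2.32 g; L-histidine 2.58 g; L-arginine 3.52 g; dipotassium phosphate 16.43 g; galactose 129.48 g

Working volume: 3.32 L.
L-asparagine: 0.07 g per 100 mL × 3320 mL ÷ 100 = 2.32 g
L-histidine: 0.0778 g per 100 mL × 3320 mL ÷ 100 = 2.58 g
L-arginine: 0.106 g per 100 mL × 3320 mL ÷ 100 = 3.52 g
dipotassium phosphate: 4.95 g/L × 3.32 L = 16.43 g
galactose: 3.9 g per 100 mL × 3320 mL ÷ 100 = 129.48 g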